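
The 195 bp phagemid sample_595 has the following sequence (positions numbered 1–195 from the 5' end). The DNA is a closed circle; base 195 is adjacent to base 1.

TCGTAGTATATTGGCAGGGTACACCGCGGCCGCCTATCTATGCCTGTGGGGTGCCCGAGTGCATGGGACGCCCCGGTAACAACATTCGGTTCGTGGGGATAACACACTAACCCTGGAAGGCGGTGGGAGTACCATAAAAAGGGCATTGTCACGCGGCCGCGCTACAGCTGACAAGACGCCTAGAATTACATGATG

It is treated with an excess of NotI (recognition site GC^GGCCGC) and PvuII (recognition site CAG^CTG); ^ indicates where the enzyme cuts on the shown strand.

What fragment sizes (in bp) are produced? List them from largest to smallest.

NotI sites (GCGGCCGC) start at positions 26, 153.
NotI cuts after base 2 of each site, so after positions 27, 154.
The PvuII site (CAGCTG) starts at position 165.
PvuII cuts after base 3 of each site, so after position 167.
Combined cut positions: 27, 154, 167.
Circular molecule, 3 cuts → 3 fragments:
  28–154 → 127 bp
  155–167 → 13 bp
  168–195 then 1–27 → 28 + 27 = 55 bp
Sorted largest to smallest: 127, 55, 13 bp.

127, 55, 13 bp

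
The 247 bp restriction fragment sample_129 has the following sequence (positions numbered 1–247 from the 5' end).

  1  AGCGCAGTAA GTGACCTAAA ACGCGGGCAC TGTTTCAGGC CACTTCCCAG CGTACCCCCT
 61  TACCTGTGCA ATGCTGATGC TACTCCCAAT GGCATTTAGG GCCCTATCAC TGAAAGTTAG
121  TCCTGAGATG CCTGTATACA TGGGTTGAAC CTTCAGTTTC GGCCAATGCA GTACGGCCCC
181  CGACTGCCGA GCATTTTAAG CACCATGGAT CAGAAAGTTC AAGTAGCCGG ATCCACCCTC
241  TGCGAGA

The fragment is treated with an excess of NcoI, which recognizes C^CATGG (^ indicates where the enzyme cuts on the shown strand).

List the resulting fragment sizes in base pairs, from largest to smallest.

203, 44 bp

The NcoI site (CCATGG) starts at position 203.
NcoI cuts after the first base of each site, so after position 203.
Linear molecule, 1 cut → 2 fragments:
  1–203 → 203 bp
  204–247 → 44 bp
Sorted largest to smallest: 203, 44 bp.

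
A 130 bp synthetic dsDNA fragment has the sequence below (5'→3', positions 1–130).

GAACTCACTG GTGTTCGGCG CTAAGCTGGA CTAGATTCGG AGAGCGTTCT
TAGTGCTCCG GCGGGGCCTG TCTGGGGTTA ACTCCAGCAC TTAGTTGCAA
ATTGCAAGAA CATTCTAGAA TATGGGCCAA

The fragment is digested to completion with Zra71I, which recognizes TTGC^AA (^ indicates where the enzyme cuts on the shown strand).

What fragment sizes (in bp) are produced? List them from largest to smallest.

98, 25, 7 bp

Zra71I sites (TTGCAA) start at positions 95, 102.
Zra71I cuts after base 4 of each site, so after positions 98, 105.
Linear molecule, 2 cuts → 3 fragments:
  1–98 → 98 bp
  99–105 → 7 bp
  106–130 → 25 bp
Sorted largest to smallest: 98, 25, 7 bp.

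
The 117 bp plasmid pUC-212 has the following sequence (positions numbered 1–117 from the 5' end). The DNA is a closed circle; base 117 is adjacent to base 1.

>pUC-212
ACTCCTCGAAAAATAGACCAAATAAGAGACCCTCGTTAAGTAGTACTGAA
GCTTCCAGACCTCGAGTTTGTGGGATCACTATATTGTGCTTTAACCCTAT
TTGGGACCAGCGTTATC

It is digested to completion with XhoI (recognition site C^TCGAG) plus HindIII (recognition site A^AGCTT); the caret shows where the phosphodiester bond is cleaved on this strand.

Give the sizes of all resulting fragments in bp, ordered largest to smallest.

105, 12 bp

The XhoI site (CTCGAG) starts at position 61.
XhoI cuts after the first base of each site, so after position 61.
The HindIII site (AAGCTT) starts at position 49.
HindIII cuts after the first base of each site, so after position 49.
Combined cut positions: 49, 61.
Circular molecule, 2 cuts → 2 fragments:
  50–61 → 12 bp
  62–117 then 1–49 → 56 + 49 = 105 bp
Sorted largest to smallest: 105, 12 bp.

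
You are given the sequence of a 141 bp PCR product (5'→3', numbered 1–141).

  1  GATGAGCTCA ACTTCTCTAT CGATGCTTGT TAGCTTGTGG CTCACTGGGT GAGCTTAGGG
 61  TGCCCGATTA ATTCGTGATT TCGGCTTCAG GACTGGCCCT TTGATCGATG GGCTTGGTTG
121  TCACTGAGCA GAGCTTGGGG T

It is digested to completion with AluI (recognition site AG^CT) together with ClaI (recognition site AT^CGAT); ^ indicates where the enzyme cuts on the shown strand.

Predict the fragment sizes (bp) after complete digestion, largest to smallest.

52, 28, 20, 14, 13, 8, 6 bp

AluI sites (AGCT) start at positions 5, 32, 52, 132.
AluI cuts after base 2 of each site, so after positions 6, 33, 53, 133.
ClaI sites (ATCGAT) start at positions 19, 104.
ClaI cuts after base 2 of each site, so after positions 20, 105.
Combined cut positions: 6, 20, 33, 53, 105, 133.
Linear molecule, 6 cuts → 7 fragments:
  1–6 → 6 bp
  7–20 → 14 bp
  21–33 → 13 bp
  34–53 → 20 bp
  54–105 → 52 bp
  106–133 → 28 bp
  134–141 → 8 bp
Sorted largest to smallest: 52, 28, 20, 14, 13, 8, 6 bp.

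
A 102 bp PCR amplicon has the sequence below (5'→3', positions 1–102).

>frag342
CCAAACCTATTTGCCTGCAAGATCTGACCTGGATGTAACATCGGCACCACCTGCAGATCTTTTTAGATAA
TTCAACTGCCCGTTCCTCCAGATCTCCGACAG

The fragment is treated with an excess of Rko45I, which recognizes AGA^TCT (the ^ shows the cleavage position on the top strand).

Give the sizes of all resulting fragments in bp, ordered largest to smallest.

35, 35, 22, 10 bp

Rko45I sites (AGATCT) start at positions 20, 55, 90.
Rko45I cuts after base 3 of each site, so after positions 22, 57, 92.
Linear molecule, 3 cuts → 4 fragments:
  1–22 → 22 bp
  23–57 → 35 bp
  58–92 → 35 bp
  93–102 → 10 bp
Sorted largest to smallest: 35, 35, 22, 10 bp.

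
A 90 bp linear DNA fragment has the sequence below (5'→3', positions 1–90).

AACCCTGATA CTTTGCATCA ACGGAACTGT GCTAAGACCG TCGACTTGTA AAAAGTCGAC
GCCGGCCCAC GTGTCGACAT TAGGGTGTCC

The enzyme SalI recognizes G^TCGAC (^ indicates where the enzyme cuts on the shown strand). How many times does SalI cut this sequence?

GTCGAC occurs starting at positions 40, 55, 73.
SalI cuts at 3 sites.

3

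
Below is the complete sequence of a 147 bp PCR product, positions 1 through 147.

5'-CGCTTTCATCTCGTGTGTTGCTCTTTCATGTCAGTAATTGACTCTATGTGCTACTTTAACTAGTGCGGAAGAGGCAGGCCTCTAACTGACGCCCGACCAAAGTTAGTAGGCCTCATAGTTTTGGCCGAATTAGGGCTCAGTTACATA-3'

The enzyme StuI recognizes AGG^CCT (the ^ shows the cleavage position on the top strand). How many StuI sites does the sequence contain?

2

AGGCCT occurs starting at positions 76, 108.
StuI cuts at 2 sites.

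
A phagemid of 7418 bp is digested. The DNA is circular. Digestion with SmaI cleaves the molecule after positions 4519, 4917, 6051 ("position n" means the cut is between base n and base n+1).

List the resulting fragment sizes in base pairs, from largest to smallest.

Circular molecule, 3 cuts → 3 fragments:
  4917 − 4519 = 398 bp
  6051 − 4917 = 1134 bp
  wrap: 7418 − 6051 + 4519 = 5886 bp
Sorted largest to smallest: 5886, 1134, 398 bp.

5886, 1134, 398 bp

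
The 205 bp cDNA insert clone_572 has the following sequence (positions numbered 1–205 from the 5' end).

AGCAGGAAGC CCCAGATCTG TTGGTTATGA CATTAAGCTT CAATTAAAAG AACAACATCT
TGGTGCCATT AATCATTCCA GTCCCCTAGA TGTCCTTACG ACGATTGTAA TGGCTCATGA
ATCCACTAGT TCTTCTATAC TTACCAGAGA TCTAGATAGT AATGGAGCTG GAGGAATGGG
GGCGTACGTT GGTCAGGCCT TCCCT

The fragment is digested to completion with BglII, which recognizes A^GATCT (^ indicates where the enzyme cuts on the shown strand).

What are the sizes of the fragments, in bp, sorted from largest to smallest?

134, 57, 14 bp

BglII sites (AGATCT) start at positions 14, 148.
BglII cuts after the first base of each site, so after positions 14, 148.
Linear molecule, 2 cuts → 3 fragments:
  1–14 → 14 bp
  15–148 → 134 bp
  149–205 → 57 bp
Sorted largest to smallest: 134, 57, 14 bp.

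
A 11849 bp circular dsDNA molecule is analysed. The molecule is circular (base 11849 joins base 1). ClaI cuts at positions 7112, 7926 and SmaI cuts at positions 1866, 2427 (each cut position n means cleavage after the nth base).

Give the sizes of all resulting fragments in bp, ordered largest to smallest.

5789, 4685, 814, 561 bp

Combined cut positions (sorted): 1866, 2427, 7112, 7926.
Circular molecule, 4 cuts → 4 fragments:
  2427 − 1866 = 561 bp
  7112 − 2427 = 4685 bp
  7926 − 7112 = 814 bp
  wrap: 11849 − 7926 + 1866 = 5789 bp
Sorted largest to smallest: 5789, 4685, 814, 561 bp.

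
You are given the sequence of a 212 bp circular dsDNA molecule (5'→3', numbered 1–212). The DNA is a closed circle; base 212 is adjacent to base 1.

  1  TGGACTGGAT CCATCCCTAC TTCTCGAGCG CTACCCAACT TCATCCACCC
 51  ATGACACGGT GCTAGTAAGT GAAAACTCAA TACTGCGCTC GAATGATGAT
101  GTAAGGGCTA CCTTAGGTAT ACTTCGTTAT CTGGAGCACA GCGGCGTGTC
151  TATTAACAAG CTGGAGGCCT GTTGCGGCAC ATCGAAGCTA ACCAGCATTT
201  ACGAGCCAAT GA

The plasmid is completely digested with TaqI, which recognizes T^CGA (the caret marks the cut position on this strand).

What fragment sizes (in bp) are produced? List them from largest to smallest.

TaqI sites (TCGA) start at positions 24, 89, 182.
TaqI cuts after the first base of each site, so after positions 24, 89, 182.
Circular molecule, 3 cuts → 3 fragments:
  25–89 → 65 bp
  90–182 → 93 bp
  183–212 then 1–24 → 30 + 24 = 54 bp
Sorted largest to smallest: 93, 65, 54 bp.

93, 65, 54 bp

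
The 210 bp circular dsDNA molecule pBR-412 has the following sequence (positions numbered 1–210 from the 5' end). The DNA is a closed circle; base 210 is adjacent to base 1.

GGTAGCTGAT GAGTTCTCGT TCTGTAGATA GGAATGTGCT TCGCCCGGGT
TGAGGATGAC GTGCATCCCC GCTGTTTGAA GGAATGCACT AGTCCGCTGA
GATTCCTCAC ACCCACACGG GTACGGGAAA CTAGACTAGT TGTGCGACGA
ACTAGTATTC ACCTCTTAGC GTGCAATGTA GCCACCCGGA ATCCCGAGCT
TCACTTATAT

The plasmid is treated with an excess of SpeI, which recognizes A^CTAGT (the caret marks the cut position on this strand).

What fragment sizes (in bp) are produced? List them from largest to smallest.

147, 47, 16 bp

SpeI sites (ACTAGT) start at positions 88, 135, 151.
SpeI cuts after the first base of each site, so after positions 88, 135, 151.
Circular molecule, 3 cuts → 3 fragments:
  89–135 → 47 bp
  136–151 → 16 bp
  152–210 then 1–88 → 59 + 88 = 147 bp
Sorted largest to smallest: 147, 47, 16 bp.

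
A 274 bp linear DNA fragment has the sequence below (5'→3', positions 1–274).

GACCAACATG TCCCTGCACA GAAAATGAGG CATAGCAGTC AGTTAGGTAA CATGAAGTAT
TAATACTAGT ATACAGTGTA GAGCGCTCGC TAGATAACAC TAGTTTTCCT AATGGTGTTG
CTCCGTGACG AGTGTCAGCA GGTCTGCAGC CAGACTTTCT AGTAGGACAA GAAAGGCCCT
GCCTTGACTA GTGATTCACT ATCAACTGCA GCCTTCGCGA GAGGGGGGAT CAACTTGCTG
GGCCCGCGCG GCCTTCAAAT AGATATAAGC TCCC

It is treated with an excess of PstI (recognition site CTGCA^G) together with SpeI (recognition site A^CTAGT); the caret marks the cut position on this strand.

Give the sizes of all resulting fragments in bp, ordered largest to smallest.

PstI sites (CTGCAG) start at positions 144, 206.
PstI cuts after base 5 of each site (before the last base), so after positions 148, 210.
SpeI sites (ACTAGT) start at positions 65, 99, 187.
SpeI cuts after the first base of each site, so after positions 65, 99, 187.
Combined cut positions: 65, 99, 148, 187, 210.
Linear molecule, 5 cuts → 6 fragments:
  1–65 → 65 bp
  66–99 → 34 bp
  100–148 → 49 bp
  149–187 → 39 bp
  188–210 → 23 bp
  211–274 → 64 bp
Sorted largest to smallest: 65, 64, 49, 39, 34, 23 bp.

65, 64, 49, 39, 34, 23 bp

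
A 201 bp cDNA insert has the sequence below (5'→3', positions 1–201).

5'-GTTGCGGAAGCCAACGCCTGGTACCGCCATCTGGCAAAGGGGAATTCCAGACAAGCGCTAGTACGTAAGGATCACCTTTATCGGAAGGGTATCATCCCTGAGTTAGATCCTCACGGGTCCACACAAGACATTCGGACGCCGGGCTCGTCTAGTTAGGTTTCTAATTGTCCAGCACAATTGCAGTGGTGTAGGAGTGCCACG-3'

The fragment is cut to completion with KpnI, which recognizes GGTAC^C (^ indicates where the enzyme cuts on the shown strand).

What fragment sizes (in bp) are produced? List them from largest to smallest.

The KpnI site (GGTACC) starts at position 20.
KpnI cuts after base 5 of each site (before the last base), so after position 24.
Linear molecule, 1 cut → 2 fragments:
  1–24 → 24 bp
  25–201 → 177 bp
Sorted largest to smallest: 177, 24 bp.

177, 24 bp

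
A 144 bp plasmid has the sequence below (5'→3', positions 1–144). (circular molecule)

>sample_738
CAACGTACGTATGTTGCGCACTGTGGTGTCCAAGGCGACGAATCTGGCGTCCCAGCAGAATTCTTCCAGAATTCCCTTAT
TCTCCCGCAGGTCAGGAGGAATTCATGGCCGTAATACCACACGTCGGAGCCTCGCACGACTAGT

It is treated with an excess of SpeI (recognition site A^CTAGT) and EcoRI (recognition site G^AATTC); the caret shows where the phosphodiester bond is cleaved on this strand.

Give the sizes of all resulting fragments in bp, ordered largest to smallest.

63, 40, 30, 11 bp

The SpeI site (ACTAGT) starts at position 139.
SpeI cuts after the first base of each site, so after position 139.
EcoRI sites (GAATTC) start at positions 58, 69, 99.
EcoRI cuts after the first base of each site, so after positions 58, 69, 99.
Combined cut positions: 58, 69, 99, 139.
Circular molecule, 4 cuts → 4 fragments:
  59–69 → 11 bp
  70–99 → 30 bp
  100–139 → 40 bp
  140–144 then 1–58 → 5 + 58 = 63 bp
Sorted largest to smallest: 63, 40, 30, 11 bp.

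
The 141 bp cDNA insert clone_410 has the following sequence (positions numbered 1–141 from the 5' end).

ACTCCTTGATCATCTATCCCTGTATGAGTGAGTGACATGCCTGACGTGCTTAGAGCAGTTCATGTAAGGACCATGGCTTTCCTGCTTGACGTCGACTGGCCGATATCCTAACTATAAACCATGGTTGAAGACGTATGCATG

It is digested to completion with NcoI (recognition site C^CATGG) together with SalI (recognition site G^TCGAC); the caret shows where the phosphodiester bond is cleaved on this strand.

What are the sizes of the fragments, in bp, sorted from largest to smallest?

NcoI sites (CCATGG) start at positions 71, 119.
NcoI cuts after the first base of each site, so after positions 71, 119.
The SalI site (GTCGAC) starts at position 91.
SalI cuts after the first base of each site, so after position 91.
Combined cut positions: 71, 91, 119.
Linear molecule, 3 cuts → 4 fragments:
  1–71 → 71 bp
  72–91 → 20 bp
  92–119 → 28 bp
  120–141 → 22 bp
Sorted largest to smallest: 71, 28, 22, 20 bp.

71, 28, 22, 20 bp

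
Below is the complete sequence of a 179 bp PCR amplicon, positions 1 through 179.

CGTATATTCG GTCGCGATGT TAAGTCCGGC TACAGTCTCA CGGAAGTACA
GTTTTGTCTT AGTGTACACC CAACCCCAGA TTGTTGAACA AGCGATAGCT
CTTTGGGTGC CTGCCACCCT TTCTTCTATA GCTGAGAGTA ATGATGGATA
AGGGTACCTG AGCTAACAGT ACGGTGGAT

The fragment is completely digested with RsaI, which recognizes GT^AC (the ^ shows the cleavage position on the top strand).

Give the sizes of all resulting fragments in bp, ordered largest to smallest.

90, 47, 18, 15, 9 bp

RsaI sites (GTAC) start at positions 46, 64, 154, 169.
RsaI cuts after base 2 of each site, so after positions 47, 65, 155, 170.
Linear molecule, 4 cuts → 5 fragments:
  1–47 → 47 bp
  48–65 → 18 bp
  66–155 → 90 bp
  156–170 → 15 bp
  171–179 → 9 bp
Sorted largest to smallest: 90, 47, 18, 15, 9 bp.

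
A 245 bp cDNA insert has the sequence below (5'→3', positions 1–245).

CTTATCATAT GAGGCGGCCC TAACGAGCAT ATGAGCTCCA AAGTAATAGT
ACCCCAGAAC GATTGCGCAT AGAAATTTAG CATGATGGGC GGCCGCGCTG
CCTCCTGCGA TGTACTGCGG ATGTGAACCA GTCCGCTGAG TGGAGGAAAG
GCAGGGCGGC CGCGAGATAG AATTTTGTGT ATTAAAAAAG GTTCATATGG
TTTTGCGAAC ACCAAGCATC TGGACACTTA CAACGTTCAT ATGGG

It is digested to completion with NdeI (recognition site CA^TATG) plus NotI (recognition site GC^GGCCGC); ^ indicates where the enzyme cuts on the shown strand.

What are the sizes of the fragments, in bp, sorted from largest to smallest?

NdeI sites (CATATG) start at positions 6, 28, 194, 238.
NdeI cuts after base 2 of each site, so after positions 7, 29, 195, 239.
NotI sites (GCGGCCGC) start at positions 89, 156.
NotI cuts after base 2 of each site, so after positions 90, 157.
Combined cut positions: 7, 29, 90, 157, 195, 239.
Linear molecule, 6 cuts → 7 fragments:
  1–7 → 7 bp
  8–29 → 22 bp
  30–90 → 61 bp
  91–157 → 67 bp
  158–195 → 38 bp
  196–239 → 44 bp
  240–245 → 6 bp
Sorted largest to smallest: 67, 61, 44, 38, 22, 7, 6 bp.

67, 61, 44, 38, 22, 7, 6 bp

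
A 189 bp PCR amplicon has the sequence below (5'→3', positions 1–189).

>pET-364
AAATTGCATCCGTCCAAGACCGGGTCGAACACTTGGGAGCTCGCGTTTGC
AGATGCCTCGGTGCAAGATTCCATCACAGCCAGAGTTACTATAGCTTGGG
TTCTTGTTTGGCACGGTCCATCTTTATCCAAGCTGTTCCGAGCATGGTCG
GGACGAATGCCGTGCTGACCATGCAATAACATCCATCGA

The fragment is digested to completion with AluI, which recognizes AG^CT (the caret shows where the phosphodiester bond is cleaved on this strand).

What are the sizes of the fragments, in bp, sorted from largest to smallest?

AluI sites (AGCT) start at positions 38, 93, 131.
AluI cuts after base 2 of each site, so after positions 39, 94, 132.
Linear molecule, 3 cuts → 4 fragments:
  1–39 → 39 bp
  40–94 → 55 bp
  95–132 → 38 bp
  133–189 → 57 bp
Sorted largest to smallest: 57, 55, 39, 38 bp.

57, 55, 39, 38 bp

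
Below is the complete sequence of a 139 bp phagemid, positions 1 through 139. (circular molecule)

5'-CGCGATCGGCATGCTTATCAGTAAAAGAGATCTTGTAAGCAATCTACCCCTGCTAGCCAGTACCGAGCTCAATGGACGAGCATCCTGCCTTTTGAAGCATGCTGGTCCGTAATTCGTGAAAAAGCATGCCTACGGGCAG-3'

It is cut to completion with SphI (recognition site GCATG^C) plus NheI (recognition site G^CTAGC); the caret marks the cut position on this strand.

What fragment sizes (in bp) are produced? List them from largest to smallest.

SphI sites (GCATGC) start at positions 9, 97, 124.
SphI cuts after base 5 of each site (before the last base), so after positions 13, 101, 128.
The NheI site (GCTAGC) starts at position 52.
NheI cuts after the first base of each site, so after position 52.
Combined cut positions: 13, 52, 101, 128.
Circular molecule, 4 cuts → 4 fragments:
  14–52 → 39 bp
  53–101 → 49 bp
  102–128 → 27 bp
  129–139 then 1–13 → 11 + 13 = 24 bp
Sorted largest to smallest: 49, 39, 27, 24 bp.

49, 39, 27, 24 bp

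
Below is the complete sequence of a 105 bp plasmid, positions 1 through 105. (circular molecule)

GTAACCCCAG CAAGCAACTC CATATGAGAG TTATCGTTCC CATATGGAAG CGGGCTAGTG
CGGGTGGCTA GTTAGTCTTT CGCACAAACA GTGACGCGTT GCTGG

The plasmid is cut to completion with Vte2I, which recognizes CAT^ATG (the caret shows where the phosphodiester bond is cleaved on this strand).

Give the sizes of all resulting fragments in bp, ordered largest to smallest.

85, 20 bp

Vte2I sites (CATATG) start at positions 21, 41.
Vte2I cuts after base 3 of each site, so after positions 23, 43.
Circular molecule, 2 cuts → 2 fragments:
  24–43 → 20 bp
  44–105 then 1–23 → 62 + 23 = 85 bp
Sorted largest to smallest: 85, 20 bp.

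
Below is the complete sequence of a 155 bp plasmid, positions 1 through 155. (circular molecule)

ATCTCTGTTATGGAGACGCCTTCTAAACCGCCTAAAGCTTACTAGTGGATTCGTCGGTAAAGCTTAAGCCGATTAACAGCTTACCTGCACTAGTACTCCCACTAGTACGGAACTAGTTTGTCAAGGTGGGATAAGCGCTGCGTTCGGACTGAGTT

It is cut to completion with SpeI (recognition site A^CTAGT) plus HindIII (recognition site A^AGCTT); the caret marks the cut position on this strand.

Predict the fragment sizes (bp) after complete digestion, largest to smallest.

SpeI sites (ACTAGT) start at positions 41, 89, 101, 112.
SpeI cuts after the first base of each site, so after positions 41, 89, 101, 112.
HindIII sites (AAGCTT) start at positions 35, 60.
HindIII cuts after the first base of each site, so after positions 35, 60.
Combined cut positions: 35, 41, 60, 89, 101, 112.
Circular molecule, 6 cuts → 6 fragments:
  36–41 → 6 bp
  42–60 → 19 bp
  61–89 → 29 bp
  90–101 → 12 bp
  102–112 → 11 bp
  113–155 then 1–35 → 43 + 35 = 78 bp
Sorted largest to smallest: 78, 29, 19, 12, 11, 6 bp.

78, 29, 19, 12, 11, 6 bp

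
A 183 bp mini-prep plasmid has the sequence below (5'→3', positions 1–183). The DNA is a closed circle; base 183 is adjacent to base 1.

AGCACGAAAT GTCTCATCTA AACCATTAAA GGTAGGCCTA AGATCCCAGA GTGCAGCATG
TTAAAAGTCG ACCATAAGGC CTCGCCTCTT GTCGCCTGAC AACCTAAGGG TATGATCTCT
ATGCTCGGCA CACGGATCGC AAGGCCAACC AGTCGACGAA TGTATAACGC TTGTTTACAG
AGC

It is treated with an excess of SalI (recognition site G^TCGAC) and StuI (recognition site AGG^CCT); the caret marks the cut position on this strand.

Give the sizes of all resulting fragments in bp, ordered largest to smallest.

73, 67, 31, 12 bp

SalI sites (GTCGAC) start at positions 67, 152.
SalI cuts after the first base of each site, so after positions 67, 152.
StuI sites (AGGCCT) start at positions 34, 77.
StuI cuts after base 3 of each site, so after positions 36, 79.
Combined cut positions: 36, 67, 79, 152.
Circular molecule, 4 cuts → 4 fragments:
  37–67 → 31 bp
  68–79 → 12 bp
  80–152 → 73 bp
  153–183 then 1–36 → 31 + 36 = 67 bp
Sorted largest to smallest: 73, 67, 31, 12 bp.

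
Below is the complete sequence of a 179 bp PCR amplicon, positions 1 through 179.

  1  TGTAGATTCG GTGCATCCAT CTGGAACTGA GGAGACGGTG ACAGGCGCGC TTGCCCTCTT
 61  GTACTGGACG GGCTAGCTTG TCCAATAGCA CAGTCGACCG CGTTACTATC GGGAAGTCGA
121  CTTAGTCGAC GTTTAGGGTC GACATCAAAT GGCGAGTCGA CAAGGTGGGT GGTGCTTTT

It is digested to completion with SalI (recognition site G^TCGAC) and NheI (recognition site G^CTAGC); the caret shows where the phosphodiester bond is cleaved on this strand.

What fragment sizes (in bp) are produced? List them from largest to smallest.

72, 23, 23, 21, 18, 13, 9 bp

SalI sites (GTCGAC) start at positions 93, 116, 125, 138, 156.
SalI cuts after the first base of each site, so after positions 93, 116, 125, 138, 156.
The NheI site (GCTAGC) starts at position 72.
NheI cuts after the first base of each site, so after position 72.
Combined cut positions: 72, 93, 116, 125, 138, 156.
Linear molecule, 6 cuts → 7 fragments:
  1–72 → 72 bp
  73–93 → 21 bp
  94–116 → 23 bp
  117–125 → 9 bp
  126–138 → 13 bp
  139–156 → 18 bp
  157–179 → 23 bp
Sorted largest to smallest: 72, 23, 23, 21, 18, 13, 9 bp.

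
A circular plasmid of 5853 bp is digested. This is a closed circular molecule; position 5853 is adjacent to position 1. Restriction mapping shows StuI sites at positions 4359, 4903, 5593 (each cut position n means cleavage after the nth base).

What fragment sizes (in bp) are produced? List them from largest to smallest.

4619, 690, 544 bp

Circular molecule, 3 cuts → 3 fragments:
  4903 − 4359 = 544 bp
  5593 − 4903 = 690 bp
  wrap: 5853 − 5593 + 4359 = 4619 bp
Sorted largest to smallest: 4619, 690, 544 bp.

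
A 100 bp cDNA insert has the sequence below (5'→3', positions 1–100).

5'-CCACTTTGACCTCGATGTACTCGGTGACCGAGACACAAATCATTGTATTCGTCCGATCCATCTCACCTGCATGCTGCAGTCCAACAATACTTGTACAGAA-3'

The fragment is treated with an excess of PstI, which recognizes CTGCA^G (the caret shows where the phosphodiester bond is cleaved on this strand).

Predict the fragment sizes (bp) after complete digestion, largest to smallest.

The PstI site (CTGCAG) starts at position 74.
PstI cuts after base 5 of each site (before the last base), so after position 78.
Linear molecule, 1 cut → 2 fragments:
  1–78 → 78 bp
  79–100 → 22 bp
Sorted largest to smallest: 78, 22 bp.

78, 22 bp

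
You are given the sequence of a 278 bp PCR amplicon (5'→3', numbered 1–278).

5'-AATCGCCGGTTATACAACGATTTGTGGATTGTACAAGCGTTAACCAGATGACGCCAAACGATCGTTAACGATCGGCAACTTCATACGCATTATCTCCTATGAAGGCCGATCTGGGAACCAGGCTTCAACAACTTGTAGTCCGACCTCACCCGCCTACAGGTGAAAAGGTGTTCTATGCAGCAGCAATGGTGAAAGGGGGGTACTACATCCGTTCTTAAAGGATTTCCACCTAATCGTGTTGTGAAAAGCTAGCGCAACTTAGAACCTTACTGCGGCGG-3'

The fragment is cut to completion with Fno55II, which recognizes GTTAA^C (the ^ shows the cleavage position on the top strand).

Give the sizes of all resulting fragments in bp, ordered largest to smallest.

210, 43, 25 bp

Fno55II sites (GTTAAC) start at positions 39, 64.
Fno55II cuts after base 5 of each site (before the last base), so after positions 43, 68.
Linear molecule, 2 cuts → 3 fragments:
  1–43 → 43 bp
  44–68 → 25 bp
  69–278 → 210 bp
Sorted largest to smallest: 210, 43, 25 bp.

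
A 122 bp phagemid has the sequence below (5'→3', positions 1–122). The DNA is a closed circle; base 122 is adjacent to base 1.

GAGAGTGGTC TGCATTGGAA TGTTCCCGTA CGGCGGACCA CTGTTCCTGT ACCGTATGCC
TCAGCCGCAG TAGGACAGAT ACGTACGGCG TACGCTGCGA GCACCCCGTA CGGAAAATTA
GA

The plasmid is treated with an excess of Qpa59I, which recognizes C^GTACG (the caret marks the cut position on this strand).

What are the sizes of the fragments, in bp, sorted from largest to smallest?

55, 42, 18, 7 bp

Qpa59I sites (CGTACG) start at positions 27, 82, 89, 107.
Qpa59I cuts after the first base of each site, so after positions 27, 82, 89, 107.
Circular molecule, 4 cuts → 4 fragments:
  28–82 → 55 bp
  83–89 → 7 bp
  90–107 → 18 bp
  108–122 then 1–27 → 15 + 27 = 42 bp
Sorted largest to smallest: 55, 42, 18, 7 bp.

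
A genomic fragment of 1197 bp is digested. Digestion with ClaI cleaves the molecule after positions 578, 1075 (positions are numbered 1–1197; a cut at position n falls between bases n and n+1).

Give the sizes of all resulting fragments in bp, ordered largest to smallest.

Linear molecule, 2 cuts → 3 fragments:
  578 − 0 = 578 bp
  1075 − 578 = 497 bp
  1197 − 1075 = 122 bp
Sorted largest to smallest: 578, 497, 122 bp.

578, 497, 122 bp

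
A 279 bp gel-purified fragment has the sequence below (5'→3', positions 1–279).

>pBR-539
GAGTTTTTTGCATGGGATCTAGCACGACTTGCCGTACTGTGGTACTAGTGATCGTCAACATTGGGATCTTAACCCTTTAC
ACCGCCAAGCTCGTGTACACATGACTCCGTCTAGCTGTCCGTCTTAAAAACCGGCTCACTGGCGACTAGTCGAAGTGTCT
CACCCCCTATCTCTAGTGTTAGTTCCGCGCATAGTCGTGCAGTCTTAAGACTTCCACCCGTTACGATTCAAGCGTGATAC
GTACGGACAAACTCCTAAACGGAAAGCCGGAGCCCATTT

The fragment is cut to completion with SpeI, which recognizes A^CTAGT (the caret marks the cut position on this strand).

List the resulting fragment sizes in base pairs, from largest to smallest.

SpeI sites (ACTAGT) start at positions 44, 145.
SpeI cuts after the first base of each site, so after positions 44, 145.
Linear molecule, 2 cuts → 3 fragments:
  1–44 → 44 bp
  45–145 → 101 bp
  146–279 → 134 bp
Sorted largest to smallest: 134, 101, 44 bp.

134, 101, 44 bp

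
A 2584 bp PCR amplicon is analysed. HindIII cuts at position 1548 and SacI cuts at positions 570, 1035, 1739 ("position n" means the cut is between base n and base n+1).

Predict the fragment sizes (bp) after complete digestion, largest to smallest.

Combined cut positions (sorted): 570, 1035, 1548, 1739.
Linear molecule, 4 cuts → 5 fragments:
  570 − 0 = 570 bp
  1035 − 570 = 465 bp
  1548 − 1035 = 513 bp
  1739 − 1548 = 191 bp
  2584 − 1739 = 845 bp
Sorted largest to smallest: 845, 570, 513, 465, 191 bp.

845, 570, 513, 465, 191 bp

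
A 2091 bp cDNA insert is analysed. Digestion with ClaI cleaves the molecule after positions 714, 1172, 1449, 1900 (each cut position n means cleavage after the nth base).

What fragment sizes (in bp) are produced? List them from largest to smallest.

714, 458, 451, 277, 191 bp

Linear molecule, 4 cuts → 5 fragments:
  714 − 0 = 714 bp
  1172 − 714 = 458 bp
  1449 − 1172 = 277 bp
  1900 − 1449 = 451 bp
  2091 − 1900 = 191 bp
Sorted largest to smallest: 714, 458, 451, 277, 191 bp.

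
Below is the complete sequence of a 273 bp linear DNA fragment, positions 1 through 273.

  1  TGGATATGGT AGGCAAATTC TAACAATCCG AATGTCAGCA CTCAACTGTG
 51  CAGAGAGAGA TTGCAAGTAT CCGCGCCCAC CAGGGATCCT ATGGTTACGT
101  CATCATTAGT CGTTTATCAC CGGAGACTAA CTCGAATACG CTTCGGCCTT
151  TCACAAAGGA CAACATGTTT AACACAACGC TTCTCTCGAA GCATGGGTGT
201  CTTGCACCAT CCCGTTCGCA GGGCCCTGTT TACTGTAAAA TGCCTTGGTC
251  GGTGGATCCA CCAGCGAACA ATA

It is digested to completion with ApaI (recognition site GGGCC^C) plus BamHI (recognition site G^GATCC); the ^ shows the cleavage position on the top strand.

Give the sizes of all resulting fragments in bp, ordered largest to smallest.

The ApaI site (GGGCCC) starts at position 221.
ApaI cuts after base 5 of each site (before the last base), so after position 225.
BamHI sites (GGATCC) start at positions 84, 254.
BamHI cuts after the first base of each site, so after positions 84, 254.
Combined cut positions: 84, 225, 254.
Linear molecule, 3 cuts → 4 fragments:
  1–84 → 84 bp
  85–225 → 141 bp
  226–254 → 29 bp
  255–273 → 19 bp
Sorted largest to smallest: 141, 84, 29, 19 bp.

141, 84, 29, 19 bp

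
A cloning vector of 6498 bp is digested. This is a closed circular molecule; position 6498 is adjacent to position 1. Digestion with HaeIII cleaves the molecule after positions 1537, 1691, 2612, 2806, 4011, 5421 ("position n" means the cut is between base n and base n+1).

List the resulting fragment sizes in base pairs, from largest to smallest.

2614, 1410, 1205, 921, 194, 154 bp

Circular molecule, 6 cuts → 6 fragments:
  1691 − 1537 = 154 bp
  2612 − 1691 = 921 bp
  2806 − 2612 = 194 bp
  4011 − 2806 = 1205 bp
  5421 − 4011 = 1410 bp
  wrap: 6498 − 5421 + 1537 = 2614 bp
Sorted largest to smallest: 2614, 1410, 1205, 921, 194, 154 bp.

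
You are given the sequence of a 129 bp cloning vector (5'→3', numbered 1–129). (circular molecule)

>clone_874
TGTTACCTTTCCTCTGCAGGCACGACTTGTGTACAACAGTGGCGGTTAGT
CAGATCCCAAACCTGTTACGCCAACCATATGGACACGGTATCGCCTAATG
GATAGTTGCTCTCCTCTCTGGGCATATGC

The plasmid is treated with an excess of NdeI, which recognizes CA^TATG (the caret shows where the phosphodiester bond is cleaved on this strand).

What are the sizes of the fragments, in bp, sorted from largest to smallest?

82, 47 bp

NdeI sites (CATATG) start at positions 76, 123.
NdeI cuts after base 2 of each site, so after positions 77, 124.
Circular molecule, 2 cuts → 2 fragments:
  78–124 → 47 bp
  125–129 then 1–77 → 5 + 77 = 82 bp
Sorted largest to smallest: 82, 47 bp.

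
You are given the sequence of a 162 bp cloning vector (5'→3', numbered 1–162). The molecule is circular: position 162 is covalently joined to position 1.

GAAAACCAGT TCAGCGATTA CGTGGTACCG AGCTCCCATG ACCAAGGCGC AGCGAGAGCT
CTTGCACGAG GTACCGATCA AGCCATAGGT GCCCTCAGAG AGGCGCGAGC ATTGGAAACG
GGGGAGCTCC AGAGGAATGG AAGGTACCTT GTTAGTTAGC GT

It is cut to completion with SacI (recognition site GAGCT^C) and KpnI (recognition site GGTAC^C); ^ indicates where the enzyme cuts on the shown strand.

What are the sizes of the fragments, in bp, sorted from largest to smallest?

54, 43, 26, 19, 14, 6 bp

SacI sites (GAGCTC) start at positions 30, 56, 124.
SacI cuts after base 5 of each site (before the last base), so after positions 34, 60, 128.
KpnI sites (GGTACC) start at positions 24, 70, 143.
KpnI cuts after base 5 of each site (before the last base), so after positions 28, 74, 147.
Combined cut positions: 28, 34, 60, 74, 128, 147.
Circular molecule, 6 cuts → 6 fragments:
  29–34 → 6 bp
  35–60 → 26 bp
  61–74 → 14 bp
  75–128 → 54 bp
  129–147 → 19 bp
  148–162 then 1–28 → 15 + 28 = 43 bp
Sorted largest to smallest: 54, 43, 26, 19, 14, 6 bp.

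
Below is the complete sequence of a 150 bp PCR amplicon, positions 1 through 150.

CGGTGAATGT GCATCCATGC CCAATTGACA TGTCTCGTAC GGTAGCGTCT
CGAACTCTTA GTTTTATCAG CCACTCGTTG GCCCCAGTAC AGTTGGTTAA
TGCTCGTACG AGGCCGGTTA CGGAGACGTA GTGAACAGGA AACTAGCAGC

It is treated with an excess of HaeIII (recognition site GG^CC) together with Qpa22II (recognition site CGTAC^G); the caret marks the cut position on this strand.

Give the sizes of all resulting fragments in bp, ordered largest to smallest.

HaeIII sites (GGCC) start at positions 80, 112.
HaeIII cuts after base 2 of each site, so after positions 81, 113.
Qpa22II sites (CGTACG) start at positions 36, 105.
Qpa22II cuts after base 5 of each site (before the last base), so after positions 40, 109.
Combined cut positions: 40, 81, 109, 113.
Linear molecule, 4 cuts → 5 fragments:
  1–40 → 40 bp
  41–81 → 41 bp
  82–109 → 28 bp
  110–113 → 4 bp
  114–150 → 37 bp
Sorted largest to smallest: 41, 40, 37, 28, 4 bp.

41, 40, 37, 28, 4 bp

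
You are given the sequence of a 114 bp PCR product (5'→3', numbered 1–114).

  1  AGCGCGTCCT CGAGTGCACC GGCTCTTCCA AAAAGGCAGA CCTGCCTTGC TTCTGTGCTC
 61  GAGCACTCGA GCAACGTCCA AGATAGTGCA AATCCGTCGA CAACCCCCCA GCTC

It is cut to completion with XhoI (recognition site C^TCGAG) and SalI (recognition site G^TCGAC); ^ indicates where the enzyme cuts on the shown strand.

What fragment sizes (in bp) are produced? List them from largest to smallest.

49, 30, 18, 9, 8 bp

XhoI sites (CTCGAG) start at positions 9, 58, 66.
XhoI cuts after the first base of each site, so after positions 9, 58, 66.
The SalI site (GTCGAC) starts at position 96.
SalI cuts after the first base of each site, so after position 96.
Combined cut positions: 9, 58, 66, 96.
Linear molecule, 4 cuts → 5 fragments:
  1–9 → 9 bp
  10–58 → 49 bp
  59–66 → 8 bp
  67–96 → 30 bp
  97–114 → 18 bp
Sorted largest to smallest: 49, 30, 18, 9, 8 bp.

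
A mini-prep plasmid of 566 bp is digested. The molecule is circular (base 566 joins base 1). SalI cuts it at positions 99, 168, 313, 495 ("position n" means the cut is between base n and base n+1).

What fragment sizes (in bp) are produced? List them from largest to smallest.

Circular molecule, 4 cuts → 4 fragments:
  168 − 99 = 69 bp
  313 − 168 = 145 bp
  495 − 313 = 182 bp
  wrap: 566 − 495 + 99 = 170 bp
Sorted largest to smallest: 182, 170, 145, 69 bp.

182, 170, 145, 69 bp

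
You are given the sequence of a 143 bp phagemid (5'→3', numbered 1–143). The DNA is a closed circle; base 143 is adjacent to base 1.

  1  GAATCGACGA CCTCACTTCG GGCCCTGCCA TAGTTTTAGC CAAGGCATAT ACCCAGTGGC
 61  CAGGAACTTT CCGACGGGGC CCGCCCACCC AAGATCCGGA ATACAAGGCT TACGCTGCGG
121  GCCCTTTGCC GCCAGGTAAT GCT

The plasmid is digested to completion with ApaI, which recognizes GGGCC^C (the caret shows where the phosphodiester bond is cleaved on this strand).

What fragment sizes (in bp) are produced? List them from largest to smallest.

ApaI sites (GGGCCC) start at positions 20, 77, 119.
ApaI cuts after base 5 of each site (before the last base), so after positions 24, 81, 123.
Circular molecule, 3 cuts → 3 fragments:
  25–81 → 57 bp
  82–123 → 42 bp
  124–143 then 1–24 → 20 + 24 = 44 bp
Sorted largest to smallest: 57, 44, 42 bp.

57, 44, 42 bp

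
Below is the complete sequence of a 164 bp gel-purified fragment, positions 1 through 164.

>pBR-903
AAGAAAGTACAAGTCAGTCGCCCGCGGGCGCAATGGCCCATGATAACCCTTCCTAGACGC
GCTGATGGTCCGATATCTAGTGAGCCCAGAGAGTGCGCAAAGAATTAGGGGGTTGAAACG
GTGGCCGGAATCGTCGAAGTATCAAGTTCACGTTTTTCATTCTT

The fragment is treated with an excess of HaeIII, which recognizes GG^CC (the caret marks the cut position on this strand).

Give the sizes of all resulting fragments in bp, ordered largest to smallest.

HaeIII sites (GGCC) start at positions 35, 123.
HaeIII cuts after base 2 of each site, so after positions 36, 124.
Linear molecule, 2 cuts → 3 fragments:
  1–36 → 36 bp
  37–124 → 88 bp
  125–164 → 40 bp
Sorted largest to smallest: 88, 40, 36 bp.

88, 40, 36 bp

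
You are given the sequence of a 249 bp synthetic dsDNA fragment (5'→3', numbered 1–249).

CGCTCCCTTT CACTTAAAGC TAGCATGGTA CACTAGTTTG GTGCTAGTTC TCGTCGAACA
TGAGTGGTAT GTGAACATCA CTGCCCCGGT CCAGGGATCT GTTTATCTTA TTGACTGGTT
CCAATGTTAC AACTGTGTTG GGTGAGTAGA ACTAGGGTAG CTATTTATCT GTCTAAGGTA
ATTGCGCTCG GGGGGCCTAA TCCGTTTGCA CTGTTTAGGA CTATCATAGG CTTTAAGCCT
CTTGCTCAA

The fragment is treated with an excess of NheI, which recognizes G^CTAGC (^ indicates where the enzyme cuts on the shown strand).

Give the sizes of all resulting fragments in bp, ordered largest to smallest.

230, 19 bp

The NheI site (GCTAGC) starts at position 19.
NheI cuts after the first base of each site, so after position 19.
Linear molecule, 1 cut → 2 fragments:
  1–19 → 19 bp
  20–249 → 230 bp
Sorted largest to smallest: 230, 19 bp.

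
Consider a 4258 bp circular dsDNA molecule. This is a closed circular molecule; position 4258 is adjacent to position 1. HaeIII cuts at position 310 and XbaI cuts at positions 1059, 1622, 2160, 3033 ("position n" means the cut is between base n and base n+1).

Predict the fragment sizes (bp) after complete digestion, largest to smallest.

Combined cut positions (sorted): 310, 1059, 1622, 2160, 3033.
Circular molecule, 5 cuts → 5 fragments:
  1059 − 310 = 749 bp
  1622 − 1059 = 563 bp
  2160 − 1622 = 538 bp
  3033 − 2160 = 873 bp
  wrap: 4258 − 3033 + 310 = 1535 bp
Sorted largest to smallest: 1535, 873, 749, 563, 538 bp.

1535, 873, 749, 563, 538 bp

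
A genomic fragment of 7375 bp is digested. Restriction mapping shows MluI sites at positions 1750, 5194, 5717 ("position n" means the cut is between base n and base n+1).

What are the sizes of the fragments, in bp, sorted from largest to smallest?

Linear molecule, 3 cuts → 4 fragments:
  1750 − 0 = 1750 bp
  5194 − 1750 = 3444 bp
  5717 − 5194 = 523 bp
  7375 − 5717 = 1658 bp
Sorted largest to smallest: 3444, 1750, 1658, 523 bp.

3444, 1750, 1658, 523 bp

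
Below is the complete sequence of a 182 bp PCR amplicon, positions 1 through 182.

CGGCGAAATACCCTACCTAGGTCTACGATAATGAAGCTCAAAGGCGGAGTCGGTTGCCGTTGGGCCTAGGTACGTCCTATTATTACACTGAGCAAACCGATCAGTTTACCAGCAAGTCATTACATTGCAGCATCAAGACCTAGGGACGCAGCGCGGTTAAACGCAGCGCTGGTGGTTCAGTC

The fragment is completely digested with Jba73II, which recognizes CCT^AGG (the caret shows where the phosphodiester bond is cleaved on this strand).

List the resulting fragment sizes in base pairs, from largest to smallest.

Jba73II sites (CCTAGG) start at positions 16, 65, 139.
Jba73II cuts after base 3 of each site, so after positions 18, 67, 141.
Linear molecule, 3 cuts → 4 fragments:
  1–18 → 18 bp
  19–67 → 49 bp
  68–141 → 74 bp
  142–182 → 41 bp
Sorted largest to smallest: 74, 49, 41, 18 bp.

74, 49, 41, 18 bp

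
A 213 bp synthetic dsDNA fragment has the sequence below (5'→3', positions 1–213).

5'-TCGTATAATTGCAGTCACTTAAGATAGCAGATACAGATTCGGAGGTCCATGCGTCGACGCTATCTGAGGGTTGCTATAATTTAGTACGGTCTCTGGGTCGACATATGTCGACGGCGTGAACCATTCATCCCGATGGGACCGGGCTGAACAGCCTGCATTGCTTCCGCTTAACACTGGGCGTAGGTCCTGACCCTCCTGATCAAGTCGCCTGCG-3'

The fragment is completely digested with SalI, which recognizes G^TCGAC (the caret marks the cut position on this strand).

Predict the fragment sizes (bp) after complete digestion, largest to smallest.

106, 53, 44, 10 bp

SalI sites (GTCGAC) start at positions 53, 97, 107.
SalI cuts after the first base of each site, so after positions 53, 97, 107.
Linear molecule, 3 cuts → 4 fragments:
  1–53 → 53 bp
  54–97 → 44 bp
  98–107 → 10 bp
  108–213 → 106 bp
Sorted largest to smallest: 106, 53, 44, 10 bp.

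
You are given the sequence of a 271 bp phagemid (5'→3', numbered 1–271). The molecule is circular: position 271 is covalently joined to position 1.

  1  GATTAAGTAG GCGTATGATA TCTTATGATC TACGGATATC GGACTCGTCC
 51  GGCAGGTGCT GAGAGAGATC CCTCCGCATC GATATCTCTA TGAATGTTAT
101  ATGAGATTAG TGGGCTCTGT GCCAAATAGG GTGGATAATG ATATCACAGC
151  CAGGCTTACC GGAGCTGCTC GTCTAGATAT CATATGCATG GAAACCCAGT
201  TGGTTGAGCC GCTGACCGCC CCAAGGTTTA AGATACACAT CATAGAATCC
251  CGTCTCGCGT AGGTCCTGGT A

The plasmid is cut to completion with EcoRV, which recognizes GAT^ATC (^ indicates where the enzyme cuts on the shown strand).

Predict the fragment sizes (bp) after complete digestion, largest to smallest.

112, 59, 46, 36, 18 bp

EcoRV sites (GATATC) start at positions 17, 35, 81, 140, 176.
EcoRV cuts after base 3 of each site, so after positions 19, 37, 83, 142, 178.
Circular molecule, 5 cuts → 5 fragments:
  20–37 → 18 bp
  38–83 → 46 bp
  84–142 → 59 bp
  143–178 → 36 bp
  179–271 then 1–19 → 93 + 19 = 112 bp
Sorted largest to smallest: 112, 59, 46, 36, 18 bp.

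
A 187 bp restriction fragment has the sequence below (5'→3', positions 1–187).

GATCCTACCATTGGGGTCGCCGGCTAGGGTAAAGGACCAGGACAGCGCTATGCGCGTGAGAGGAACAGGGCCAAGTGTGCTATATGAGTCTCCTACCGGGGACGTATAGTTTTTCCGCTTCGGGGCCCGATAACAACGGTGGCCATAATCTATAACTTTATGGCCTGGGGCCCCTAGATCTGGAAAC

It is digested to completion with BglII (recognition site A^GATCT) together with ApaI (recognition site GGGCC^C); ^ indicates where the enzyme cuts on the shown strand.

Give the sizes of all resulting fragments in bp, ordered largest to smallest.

The BglII site (AGATCT) starts at position 176.
BglII cuts after the first base of each site, so after position 176.
ApaI sites (GGGCCC) start at positions 123, 168.
ApaI cuts after base 5 of each site (before the last base), so after positions 127, 172.
Combined cut positions: 127, 172, 176.
Linear molecule, 3 cuts → 4 fragments:
  1–127 → 127 bp
  128–172 → 45 bp
  173–176 → 4 bp
  177–187 → 11 bp
Sorted largest to smallest: 127, 45, 11, 4 bp.

127, 45, 11, 4 bp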